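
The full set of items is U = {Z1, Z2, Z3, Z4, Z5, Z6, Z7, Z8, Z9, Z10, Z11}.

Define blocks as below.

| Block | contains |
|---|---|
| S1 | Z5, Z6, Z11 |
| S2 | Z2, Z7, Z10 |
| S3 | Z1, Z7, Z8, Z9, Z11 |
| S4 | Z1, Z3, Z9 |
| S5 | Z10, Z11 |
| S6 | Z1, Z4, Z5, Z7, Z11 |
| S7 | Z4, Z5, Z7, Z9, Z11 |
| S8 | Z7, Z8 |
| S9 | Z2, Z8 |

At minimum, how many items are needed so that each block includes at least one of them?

H = {Z5, Z8, Z9, Z10} meets every block (each contains at least one member of H), and |H| = 4.
No choice of 3 items meets every block, so 4 is the minimum.

4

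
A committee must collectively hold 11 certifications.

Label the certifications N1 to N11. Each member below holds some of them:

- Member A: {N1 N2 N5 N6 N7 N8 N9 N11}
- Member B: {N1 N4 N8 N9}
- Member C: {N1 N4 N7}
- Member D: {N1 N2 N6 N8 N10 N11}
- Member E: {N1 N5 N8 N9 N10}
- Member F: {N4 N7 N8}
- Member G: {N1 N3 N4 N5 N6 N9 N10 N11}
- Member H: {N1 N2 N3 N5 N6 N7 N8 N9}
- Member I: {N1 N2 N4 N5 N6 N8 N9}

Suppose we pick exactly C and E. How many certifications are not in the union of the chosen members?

4

Union of C, E = {N1, N4, N5, N7, N8, N9, N10}.
Not covered: N2, N3, N6, N11 — 4 certifications.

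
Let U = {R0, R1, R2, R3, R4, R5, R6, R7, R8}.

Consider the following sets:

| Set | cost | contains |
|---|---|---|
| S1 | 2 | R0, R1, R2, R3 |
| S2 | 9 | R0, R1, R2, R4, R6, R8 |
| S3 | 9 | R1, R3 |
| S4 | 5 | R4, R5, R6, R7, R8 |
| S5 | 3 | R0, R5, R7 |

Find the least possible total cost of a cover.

7

S1, S4 together cover every element (S1 ∪ S4 = {R0, R1, R2, R3, R4, R5, R6, R7, R8}); total cost 2 + 5 = 7.
No covering selection has total cost below 7.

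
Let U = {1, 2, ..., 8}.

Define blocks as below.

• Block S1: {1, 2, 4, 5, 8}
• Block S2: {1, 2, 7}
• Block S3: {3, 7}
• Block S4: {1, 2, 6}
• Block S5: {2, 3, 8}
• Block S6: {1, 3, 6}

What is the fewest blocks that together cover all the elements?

S1, S3, and S4 cover everything between them: the union {1, 2, 3, 4, 5, 6, 7, 8} is all of U.
Only S1 contains 4, so S1 is forced; the remaining 3 elements need at least 2 more blocks (each remaining block adds at most 2) — so at least 3 blocks are needed, and 3 is optimal.

3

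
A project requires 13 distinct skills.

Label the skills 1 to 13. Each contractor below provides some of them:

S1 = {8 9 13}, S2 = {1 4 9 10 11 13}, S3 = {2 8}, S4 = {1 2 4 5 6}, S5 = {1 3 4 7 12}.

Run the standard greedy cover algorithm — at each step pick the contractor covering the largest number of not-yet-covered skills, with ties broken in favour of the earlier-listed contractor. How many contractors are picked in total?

Greedy: pick S2 (covers 6 new) → pick S4 (covers 3 new) → pick S5 (covers 3 new) → pick S1 (covers 1 new). Total picks: 4.

4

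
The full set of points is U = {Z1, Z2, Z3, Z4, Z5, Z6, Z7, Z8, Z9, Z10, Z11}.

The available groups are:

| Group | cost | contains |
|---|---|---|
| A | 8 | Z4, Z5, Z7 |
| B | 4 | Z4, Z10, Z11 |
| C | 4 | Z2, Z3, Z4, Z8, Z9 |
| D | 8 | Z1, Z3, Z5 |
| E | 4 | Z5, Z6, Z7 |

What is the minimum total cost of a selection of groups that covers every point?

B, C, D, E together cover every point (B ∪ C ∪ D ∪ E = {Z1, Z2, Z3, Z4, Z5, Z6, Z7, Z8, Z9, Z10, Z11}); total cost 4 + 4 + 8 + 4 = 20.
No covering selection has total cost below 20.

20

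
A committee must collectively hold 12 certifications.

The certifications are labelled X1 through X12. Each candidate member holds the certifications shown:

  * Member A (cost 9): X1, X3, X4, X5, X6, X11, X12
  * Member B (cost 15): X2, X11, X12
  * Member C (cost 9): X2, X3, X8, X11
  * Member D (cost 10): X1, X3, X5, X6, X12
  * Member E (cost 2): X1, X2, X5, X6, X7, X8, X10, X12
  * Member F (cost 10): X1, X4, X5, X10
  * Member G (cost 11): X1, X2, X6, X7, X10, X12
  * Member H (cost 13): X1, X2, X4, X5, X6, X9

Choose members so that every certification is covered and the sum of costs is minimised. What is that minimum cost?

A, E, H together cover every certification (A ∪ E ∪ H = {X1, X2, X3, X4, X5, X6, X7, X8, X9, X10, X11, X12}); total cost 9 + 2 + 13 = 24.
No covering selection has total cost below 24.

24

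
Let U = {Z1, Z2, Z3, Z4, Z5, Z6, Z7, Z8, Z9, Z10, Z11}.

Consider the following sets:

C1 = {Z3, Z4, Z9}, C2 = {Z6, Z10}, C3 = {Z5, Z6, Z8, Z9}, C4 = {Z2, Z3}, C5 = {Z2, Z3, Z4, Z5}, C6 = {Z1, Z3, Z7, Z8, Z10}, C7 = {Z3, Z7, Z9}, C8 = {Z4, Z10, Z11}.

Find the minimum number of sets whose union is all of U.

4

Take {C3, C5, C6, C8}. Their union is {Z1, Z2, Z3, Z4, Z5, Z6, Z7, Z8, Z9, Z10, Z11}, which is all 11 points.
No 3 of the 8 sets cover everything (all 56 combinations miss at least one point), so 4 is optimal.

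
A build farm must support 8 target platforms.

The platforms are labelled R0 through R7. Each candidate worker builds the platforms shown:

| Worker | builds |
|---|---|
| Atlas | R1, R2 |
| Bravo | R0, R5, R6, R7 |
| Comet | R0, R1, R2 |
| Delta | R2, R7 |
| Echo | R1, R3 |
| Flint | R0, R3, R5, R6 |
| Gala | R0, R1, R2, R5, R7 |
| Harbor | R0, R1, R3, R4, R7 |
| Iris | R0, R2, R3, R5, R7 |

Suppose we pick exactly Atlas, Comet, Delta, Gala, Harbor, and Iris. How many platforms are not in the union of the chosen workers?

Union of Atlas, Comet, Delta, Gala, Harbor, Iris = {R0, R1, R2, R3, R4, R5, R7}.
Not covered: R6 — 1 platform.

1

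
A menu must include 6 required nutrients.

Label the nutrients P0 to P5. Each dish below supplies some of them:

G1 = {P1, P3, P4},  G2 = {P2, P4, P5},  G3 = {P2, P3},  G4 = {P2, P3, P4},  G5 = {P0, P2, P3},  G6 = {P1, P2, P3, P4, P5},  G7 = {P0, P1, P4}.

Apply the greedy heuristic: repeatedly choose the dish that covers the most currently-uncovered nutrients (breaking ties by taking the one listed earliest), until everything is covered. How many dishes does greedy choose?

Greedy: pick G6 (covers 5 new) → pick G5 (covers 1 new). Total picks: 2.

2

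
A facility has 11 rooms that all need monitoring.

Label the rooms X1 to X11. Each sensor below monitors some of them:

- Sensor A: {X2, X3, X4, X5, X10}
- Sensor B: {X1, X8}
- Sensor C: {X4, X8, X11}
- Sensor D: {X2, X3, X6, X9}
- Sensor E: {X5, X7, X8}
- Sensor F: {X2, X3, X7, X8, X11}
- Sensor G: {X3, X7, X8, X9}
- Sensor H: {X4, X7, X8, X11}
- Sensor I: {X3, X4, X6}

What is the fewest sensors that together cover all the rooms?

4

Take {A, B, D, F}. Their union is {X1, X2, X3, X4, X5, X6, X7, X8, X9, X10, X11}, which is all 11 rooms.
No 3 of the 9 sensors cover everything (all 84 combinations miss at least one room), so 4 is optimal.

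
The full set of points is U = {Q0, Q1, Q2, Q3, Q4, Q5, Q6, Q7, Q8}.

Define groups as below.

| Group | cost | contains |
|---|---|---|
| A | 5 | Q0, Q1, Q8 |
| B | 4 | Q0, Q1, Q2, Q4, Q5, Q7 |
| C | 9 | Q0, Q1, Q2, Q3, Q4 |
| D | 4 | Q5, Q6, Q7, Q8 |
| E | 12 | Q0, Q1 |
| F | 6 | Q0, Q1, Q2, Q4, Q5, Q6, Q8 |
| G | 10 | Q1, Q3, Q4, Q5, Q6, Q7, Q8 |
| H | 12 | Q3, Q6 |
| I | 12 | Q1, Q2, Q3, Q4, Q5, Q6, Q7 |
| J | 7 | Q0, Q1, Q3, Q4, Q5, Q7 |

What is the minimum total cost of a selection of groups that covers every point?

13

C, D together cover every point (C ∪ D = {Q0, Q1, Q2, Q3, Q4, Q5, Q6, Q7, Q8}); total cost 9 + 4 = 13.
The greedy pick B, D, J costs 15; no covering selection beats 13.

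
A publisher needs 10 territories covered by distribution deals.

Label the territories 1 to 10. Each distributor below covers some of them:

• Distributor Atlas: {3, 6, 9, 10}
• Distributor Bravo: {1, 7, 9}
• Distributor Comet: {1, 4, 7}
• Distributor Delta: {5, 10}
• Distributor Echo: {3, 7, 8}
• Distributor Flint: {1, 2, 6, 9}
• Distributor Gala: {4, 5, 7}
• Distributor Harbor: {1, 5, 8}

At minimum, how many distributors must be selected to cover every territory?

Take {Delta, Echo, Flint, Gala}. Their union is {1, 2, 3, 4, 5, 6, 7, 8, 9, 10}, which is all 10 territories.
No 3 of the 8 distributors cover everything (all 56 combinations miss at least one territory), so 4 is optimal.

4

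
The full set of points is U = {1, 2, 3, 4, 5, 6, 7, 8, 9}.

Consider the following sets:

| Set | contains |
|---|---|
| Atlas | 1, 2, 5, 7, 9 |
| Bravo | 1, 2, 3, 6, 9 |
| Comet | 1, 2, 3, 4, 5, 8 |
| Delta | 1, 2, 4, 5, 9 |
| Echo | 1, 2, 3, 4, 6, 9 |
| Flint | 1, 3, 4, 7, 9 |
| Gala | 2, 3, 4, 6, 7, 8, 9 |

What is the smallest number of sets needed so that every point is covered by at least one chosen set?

Take {Comet, Gala}. Their union is {1, 2, 3, 4, 5, 6, 7, 8, 9}, which is all 9 points.
No single set has all 9 points (the largest, Gala, has 7), so 2 is optimal.

2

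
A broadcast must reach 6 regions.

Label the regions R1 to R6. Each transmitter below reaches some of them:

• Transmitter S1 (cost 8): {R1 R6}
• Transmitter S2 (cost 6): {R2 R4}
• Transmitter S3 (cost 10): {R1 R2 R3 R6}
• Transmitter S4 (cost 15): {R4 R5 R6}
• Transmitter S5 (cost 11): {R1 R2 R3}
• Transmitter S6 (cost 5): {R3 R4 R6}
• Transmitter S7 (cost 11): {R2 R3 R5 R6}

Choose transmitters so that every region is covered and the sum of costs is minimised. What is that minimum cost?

24

S1, S6, S7 together cover every region (S1 ∪ S6 ∪ S7 = {R1, R2, R3, R4, R5, R6}); total cost 8 + 5 + 11 = 24.
The greedy pick S6, S3, S7 costs 26; no covering selection beats 24.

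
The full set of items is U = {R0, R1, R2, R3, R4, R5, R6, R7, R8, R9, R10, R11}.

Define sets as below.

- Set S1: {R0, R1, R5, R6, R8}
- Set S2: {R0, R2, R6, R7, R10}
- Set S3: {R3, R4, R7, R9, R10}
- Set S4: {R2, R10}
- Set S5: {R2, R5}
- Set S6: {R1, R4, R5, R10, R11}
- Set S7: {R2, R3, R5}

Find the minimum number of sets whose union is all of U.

4

S1 and S3 and S4 and S6 together: S1 ∪ S3 ∪ S4 ∪ S6 = {R0, R1, R2, R3, R4, R5, R6, R7, R8, R9, R10, R11} — every item is covered.
No 3 of the 7 sets cover everything (all 35 combinations miss at least one item), so 4 is optimal.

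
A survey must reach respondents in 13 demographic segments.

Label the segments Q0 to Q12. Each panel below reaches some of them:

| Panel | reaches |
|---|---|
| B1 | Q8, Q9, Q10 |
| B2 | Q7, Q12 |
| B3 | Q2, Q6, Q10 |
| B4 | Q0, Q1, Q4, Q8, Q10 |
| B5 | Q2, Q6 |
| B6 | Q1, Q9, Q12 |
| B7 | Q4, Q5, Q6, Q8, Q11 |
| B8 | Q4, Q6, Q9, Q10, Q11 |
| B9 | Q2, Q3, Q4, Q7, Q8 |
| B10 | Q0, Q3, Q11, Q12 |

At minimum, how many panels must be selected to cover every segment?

Take {B4, B6, B7, B9}. Their union is {Q0, Q1, Q2, Q3, Q4, Q5, Q6, Q7, Q8, Q9, Q10, Q11, Q12}, which is all 13 segments.
Only B7 contains Q5, so B7 is forced; the remaining 8 segments need at least 3 more panels (each remaining panel adds at most 3) — so at least 4 panels are needed, and 4 is optimal.

4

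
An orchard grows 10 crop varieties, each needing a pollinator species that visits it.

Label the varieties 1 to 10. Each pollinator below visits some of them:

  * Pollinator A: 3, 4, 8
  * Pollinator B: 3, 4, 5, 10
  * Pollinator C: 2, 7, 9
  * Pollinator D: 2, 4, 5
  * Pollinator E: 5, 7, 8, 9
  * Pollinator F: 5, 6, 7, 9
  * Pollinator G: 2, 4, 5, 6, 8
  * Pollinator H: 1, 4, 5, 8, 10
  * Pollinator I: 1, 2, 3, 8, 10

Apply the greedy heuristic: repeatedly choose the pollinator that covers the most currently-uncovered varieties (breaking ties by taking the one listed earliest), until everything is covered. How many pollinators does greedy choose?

3

Greedy: pick G (covers 5 new) → pick I (covers 3 new) → pick C (covers 2 new). Total picks: 3.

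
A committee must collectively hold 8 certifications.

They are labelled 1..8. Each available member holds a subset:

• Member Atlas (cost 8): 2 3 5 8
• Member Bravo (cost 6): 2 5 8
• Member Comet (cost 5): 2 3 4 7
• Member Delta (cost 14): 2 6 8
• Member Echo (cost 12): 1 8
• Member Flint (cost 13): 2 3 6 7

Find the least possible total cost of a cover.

36

Bravo, Comet, Echo, Flint together cover every certification (Bravo ∪ Comet ∪ Echo ∪ Flint = {1, 2, 3, 4, 5, 6, 7, 8}); total cost 6 + 5 + 12 + 13 = 36.
No covering selection has total cost below 36.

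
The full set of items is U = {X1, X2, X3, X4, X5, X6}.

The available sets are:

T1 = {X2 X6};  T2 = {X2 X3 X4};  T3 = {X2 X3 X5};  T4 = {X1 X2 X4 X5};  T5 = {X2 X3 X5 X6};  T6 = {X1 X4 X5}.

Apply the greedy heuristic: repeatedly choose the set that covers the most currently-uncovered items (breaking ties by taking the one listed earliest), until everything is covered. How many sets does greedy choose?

2

Greedy: pick T4 (covers 4 new) → pick T5 (covers 2 new). Total picks: 2.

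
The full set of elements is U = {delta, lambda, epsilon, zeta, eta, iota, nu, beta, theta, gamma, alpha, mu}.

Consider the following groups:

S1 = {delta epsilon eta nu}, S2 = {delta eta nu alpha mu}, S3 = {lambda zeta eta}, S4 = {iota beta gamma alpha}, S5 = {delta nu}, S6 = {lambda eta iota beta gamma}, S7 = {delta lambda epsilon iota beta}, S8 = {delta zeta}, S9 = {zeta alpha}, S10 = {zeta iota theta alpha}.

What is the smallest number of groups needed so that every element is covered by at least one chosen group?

S1 and S2 and S6 and S10 together: S1 ∪ S2 ∪ S6 ∪ S10 = {delta, lambda, epsilon, zeta, eta, iota, nu, beta, theta, gamma, alpha, mu} — every element is covered.
No 3 of the 10 groups cover everything (all 120 combinations miss at least one element), so 4 is optimal.

4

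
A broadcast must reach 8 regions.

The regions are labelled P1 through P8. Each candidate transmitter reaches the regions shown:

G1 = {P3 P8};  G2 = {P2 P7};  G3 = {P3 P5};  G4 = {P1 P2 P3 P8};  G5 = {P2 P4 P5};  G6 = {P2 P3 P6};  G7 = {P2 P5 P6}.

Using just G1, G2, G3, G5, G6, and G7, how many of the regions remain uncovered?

1

Union of G1, G2, G3, G5, G6, G7 = {P2, P3, P4, P5, P6, P7, P8}.
Not covered: P1 — 1 region.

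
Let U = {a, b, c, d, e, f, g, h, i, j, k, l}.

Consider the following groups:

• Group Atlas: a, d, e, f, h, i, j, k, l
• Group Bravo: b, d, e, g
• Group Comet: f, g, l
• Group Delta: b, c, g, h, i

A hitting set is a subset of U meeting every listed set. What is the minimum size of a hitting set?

The 2 points {g, k} hit every group.
No single point lies in every group, so at least 2 are needed and 2 is optimal.

2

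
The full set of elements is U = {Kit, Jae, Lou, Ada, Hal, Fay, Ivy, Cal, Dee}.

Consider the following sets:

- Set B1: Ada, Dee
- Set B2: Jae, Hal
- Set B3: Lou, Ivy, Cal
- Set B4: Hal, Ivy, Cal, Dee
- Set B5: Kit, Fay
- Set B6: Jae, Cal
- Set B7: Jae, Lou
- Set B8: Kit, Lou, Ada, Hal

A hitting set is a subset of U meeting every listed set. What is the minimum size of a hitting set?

H = {Jae, Lou, Fay, Dee} meets every set (each contains at least one member of H), and |H| = 4.
The sets B1, B2, B3, B5 are pairwise disjoint, so any hitting set needs a separate element for each — at least 4. Hence 4 is optimal.

4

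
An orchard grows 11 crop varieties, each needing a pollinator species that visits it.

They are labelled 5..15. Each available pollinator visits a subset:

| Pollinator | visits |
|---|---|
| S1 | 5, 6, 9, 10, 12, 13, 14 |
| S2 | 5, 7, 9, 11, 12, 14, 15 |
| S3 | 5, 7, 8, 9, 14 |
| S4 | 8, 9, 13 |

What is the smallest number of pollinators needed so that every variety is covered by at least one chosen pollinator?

3

Take {S1, S2, S3}. Their union is {5, 6, 7, 8, 9, 10, 11, 12, 13, 14, 15}, which is all 11 varieties.
Only S1 contains 6, so S1 is forced; the remaining 4 varieties need at least 2 more pollinators (each remaining pollinator adds at most 3) — so at least 3 pollinators are needed, and 3 is optimal.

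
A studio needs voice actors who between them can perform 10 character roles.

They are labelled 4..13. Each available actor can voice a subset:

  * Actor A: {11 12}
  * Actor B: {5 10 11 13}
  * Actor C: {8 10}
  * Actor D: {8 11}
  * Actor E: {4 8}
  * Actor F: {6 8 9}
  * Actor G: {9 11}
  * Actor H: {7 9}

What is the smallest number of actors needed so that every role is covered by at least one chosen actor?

Take {A, B, E, F, H}. Their union is {4, 5, 6, 7, 8, 9, 10, 11, 12, 13}, which is all 10 roles.
No 4 of the 8 actors cover everything (all 70 combinations miss at least one role), so 5 is optimal.

5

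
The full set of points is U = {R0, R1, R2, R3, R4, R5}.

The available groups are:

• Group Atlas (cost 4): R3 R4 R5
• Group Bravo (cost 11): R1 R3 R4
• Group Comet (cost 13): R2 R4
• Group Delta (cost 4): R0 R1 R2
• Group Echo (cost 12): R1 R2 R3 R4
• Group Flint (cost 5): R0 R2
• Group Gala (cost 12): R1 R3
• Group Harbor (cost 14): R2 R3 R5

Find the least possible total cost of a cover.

8

Atlas, Delta together cover every point (Atlas ∪ Delta = {R0, R1, R2, R3, R4, R5}); total cost 4 + 4 = 8.
No covering selection has total cost below 8.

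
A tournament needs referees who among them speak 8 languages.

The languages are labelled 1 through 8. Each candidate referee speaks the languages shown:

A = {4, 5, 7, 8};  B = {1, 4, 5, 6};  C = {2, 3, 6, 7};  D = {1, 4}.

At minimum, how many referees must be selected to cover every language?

Take {A, C, D}. Their union is {1, 2, 3, 4, 5, 6, 7, 8}, which is all 8 languages.
Only C contains 2, so C is forced; the remaining 4 languages need at least 2 more referees (each remaining referee adds at most 3) — so at least 3 referees are needed, and 3 is optimal.

3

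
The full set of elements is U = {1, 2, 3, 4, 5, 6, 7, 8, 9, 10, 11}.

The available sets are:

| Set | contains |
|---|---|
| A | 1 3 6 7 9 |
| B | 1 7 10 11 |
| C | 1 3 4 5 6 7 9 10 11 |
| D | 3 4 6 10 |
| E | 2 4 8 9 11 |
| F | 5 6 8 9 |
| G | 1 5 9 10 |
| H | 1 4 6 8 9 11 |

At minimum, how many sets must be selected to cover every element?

C and E cover everything between them: the union {1, 2, 3, 4, 5, 6, 7, 8, 9, 10, 11} is all of U.
No single set has all 11 elements (the largest, C, has 9), so 2 is optimal.

2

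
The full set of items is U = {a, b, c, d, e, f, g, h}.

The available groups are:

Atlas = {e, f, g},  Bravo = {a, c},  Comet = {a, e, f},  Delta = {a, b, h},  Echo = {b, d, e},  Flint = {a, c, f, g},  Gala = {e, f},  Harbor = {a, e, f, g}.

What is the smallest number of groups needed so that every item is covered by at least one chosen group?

3

Take {Delta, Echo, Flint}. Their union is {a, b, c, d, e, f, g, h}, which is all 8 items.
Only Echo contains d, so Echo is forced; the remaining 5 items need at least 2 more groups (each remaining group adds at most 4) — so at least 3 groups are needed, and 3 is optimal.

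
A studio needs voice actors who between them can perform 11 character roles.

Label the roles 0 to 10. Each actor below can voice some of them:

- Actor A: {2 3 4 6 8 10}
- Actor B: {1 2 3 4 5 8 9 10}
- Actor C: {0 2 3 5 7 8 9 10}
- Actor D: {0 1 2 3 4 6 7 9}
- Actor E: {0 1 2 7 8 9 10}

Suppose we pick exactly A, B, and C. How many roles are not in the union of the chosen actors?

Union of A, B, C = {0, 1, 2, 3, 4, 5, 6, 7, 8, 9, 10} — that's every role, so 0 are uncovered.

0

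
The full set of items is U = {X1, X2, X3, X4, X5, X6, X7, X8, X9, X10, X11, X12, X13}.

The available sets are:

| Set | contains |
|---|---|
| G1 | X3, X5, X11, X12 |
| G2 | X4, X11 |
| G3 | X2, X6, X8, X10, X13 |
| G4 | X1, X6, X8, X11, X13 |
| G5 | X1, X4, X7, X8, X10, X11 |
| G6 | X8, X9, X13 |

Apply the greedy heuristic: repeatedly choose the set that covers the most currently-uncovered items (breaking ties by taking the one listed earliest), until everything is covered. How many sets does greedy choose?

4

Greedy: pick G5 (covers 6 new) → pick G1 (covers 3 new) → pick G3 (covers 3 new) → pick G6 (covers 1 new). Total picks: 4.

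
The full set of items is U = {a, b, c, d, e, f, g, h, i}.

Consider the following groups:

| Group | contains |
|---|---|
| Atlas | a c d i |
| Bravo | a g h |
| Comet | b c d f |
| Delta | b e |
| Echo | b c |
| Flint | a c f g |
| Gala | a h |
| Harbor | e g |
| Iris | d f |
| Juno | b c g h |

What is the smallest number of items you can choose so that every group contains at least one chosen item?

4

Take T = {a, b, f, g}. Each listed group contains at least one of these, so T is a hitting set of size 4.
The groups Echo, Gala, Harbor, Iris are pairwise disjoint, so any hitting set needs a separate item for each — at least 4. Hence 4 is optimal.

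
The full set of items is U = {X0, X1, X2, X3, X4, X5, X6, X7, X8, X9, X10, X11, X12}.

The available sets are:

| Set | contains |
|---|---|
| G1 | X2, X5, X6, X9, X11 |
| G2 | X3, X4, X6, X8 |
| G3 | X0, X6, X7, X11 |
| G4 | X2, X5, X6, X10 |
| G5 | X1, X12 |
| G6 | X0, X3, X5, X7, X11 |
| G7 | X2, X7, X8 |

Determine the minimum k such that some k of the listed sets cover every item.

G1 and G2 and G4 and G5 and G6 together: G1 ∪ G2 ∪ G4 ∪ G5 ∪ G6 = {X0, X1, X2, X3, X4, X5, X6, X7, X8, X9, X10, X11, X12} — every item is covered.
No 4 of the 7 sets cover everything (all 35 combinations miss at least one item), so 5 is optimal.

5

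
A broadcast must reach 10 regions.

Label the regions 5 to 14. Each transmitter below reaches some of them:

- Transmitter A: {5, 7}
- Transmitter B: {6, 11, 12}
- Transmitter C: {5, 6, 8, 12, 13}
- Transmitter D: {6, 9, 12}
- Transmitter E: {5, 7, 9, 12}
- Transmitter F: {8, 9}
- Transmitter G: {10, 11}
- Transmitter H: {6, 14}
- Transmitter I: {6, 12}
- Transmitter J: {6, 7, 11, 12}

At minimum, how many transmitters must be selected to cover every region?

Take {C, E, G, H}. Their union is {5, 6, 7, 8, 9, 10, 11, 12, 13, 14}, which is all 10 regions.
Only C contains 13, so C is forced; the remaining 5 regions need at least 3 more transmitters (each remaining transmitter adds at most 2) — so at least 4 transmitters are needed, and 4 is optimal.

4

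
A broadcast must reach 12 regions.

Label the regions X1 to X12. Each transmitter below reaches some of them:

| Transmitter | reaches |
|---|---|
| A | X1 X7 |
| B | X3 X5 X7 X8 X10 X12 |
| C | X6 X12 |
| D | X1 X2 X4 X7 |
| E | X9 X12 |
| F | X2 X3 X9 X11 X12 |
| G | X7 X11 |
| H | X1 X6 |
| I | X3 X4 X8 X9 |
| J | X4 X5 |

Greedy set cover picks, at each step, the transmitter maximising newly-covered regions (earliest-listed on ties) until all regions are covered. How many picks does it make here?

Greedy: pick B (covers 6 new) → pick D (covers 3 new) → pick F (covers 2 new) → pick C (covers 1 new). Total picks: 4.

4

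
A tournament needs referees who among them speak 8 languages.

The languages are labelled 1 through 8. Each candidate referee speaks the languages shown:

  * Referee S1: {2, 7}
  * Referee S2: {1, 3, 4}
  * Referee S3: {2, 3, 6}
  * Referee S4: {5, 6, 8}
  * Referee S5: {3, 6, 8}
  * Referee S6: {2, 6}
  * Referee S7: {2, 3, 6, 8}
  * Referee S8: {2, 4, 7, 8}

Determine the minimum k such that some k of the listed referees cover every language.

3

Take {S2, S4, S8}. Their union is {1, 2, 3, 4, 5, 6, 7, 8}, which is all 8 languages.
Only S2 contains 1, so S2 is forced; the remaining 5 languages need at least 2 more referees (each remaining referee adds at most 3) — so at least 3 referees are needed, and 3 is optimal.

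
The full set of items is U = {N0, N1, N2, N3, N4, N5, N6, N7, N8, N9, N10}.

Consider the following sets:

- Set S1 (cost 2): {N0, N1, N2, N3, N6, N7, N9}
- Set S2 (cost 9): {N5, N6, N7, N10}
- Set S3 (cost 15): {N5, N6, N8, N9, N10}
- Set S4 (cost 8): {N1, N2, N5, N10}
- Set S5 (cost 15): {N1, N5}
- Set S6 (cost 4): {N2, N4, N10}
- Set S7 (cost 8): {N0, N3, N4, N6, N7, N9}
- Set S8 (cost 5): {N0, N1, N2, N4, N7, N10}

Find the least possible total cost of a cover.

21

S1, S3, S6 together cover every item (S1 ∪ S3 ∪ S6 = {N0, N1, N2, N3, N4, N5, N6, N7, N8, N9, N10}); total cost 2 + 15 + 4 = 21.
No covering selection has total cost below 21.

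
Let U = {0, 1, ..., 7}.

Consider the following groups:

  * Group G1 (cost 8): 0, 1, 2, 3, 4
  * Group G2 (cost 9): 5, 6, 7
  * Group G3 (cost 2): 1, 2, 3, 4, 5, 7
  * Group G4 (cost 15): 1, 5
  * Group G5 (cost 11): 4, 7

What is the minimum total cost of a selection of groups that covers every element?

G1, G2 together cover every element (G1 ∪ G2 = {0, 1, 2, 3, 4, 5, 6, 7}); total cost 8 + 9 = 17.
The greedy pick G3, G1, G2 costs 19; no covering selection beats 17.

17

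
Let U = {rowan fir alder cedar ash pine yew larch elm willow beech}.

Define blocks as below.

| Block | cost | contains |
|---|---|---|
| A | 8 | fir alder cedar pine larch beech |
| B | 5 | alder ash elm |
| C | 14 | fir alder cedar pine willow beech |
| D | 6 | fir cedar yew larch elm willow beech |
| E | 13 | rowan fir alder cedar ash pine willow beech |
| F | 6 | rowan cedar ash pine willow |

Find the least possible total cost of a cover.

B, D, F together cover every item (B ∪ D ∪ F = {rowan, fir, alder, cedar, ash, pine, yew, larch, elm, willow, beech}); total cost 5 + 6 + 6 = 17.
No covering selection has total cost below 17.

17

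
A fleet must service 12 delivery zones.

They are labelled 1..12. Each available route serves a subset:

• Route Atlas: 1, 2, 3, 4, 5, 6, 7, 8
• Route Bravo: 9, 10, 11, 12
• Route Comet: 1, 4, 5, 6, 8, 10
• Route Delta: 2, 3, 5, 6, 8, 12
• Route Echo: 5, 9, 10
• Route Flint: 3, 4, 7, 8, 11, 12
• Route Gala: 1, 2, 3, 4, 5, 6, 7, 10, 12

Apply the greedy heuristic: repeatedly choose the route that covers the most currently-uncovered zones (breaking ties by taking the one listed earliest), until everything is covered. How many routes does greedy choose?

3

Greedy: pick Gala (covers 9 new) → pick Bravo (covers 2 new) → pick Atlas (covers 1 new). Total picks: 3.
(The true minimum cover uses only 2 routes, so greedy is not optimal here.)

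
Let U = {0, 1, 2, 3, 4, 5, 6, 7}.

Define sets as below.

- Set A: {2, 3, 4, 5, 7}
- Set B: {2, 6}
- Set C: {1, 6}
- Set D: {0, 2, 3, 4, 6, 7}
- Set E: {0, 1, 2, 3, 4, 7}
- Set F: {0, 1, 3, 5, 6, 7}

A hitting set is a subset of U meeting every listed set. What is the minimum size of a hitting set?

Take H = {2, 6}. Each listed set contains at least one of these, so H is a hitting set of size 2.
The sets A, C are pairwise disjoint, so any hitting set needs a separate element for each — at least 2. Hence 2 is optimal.

2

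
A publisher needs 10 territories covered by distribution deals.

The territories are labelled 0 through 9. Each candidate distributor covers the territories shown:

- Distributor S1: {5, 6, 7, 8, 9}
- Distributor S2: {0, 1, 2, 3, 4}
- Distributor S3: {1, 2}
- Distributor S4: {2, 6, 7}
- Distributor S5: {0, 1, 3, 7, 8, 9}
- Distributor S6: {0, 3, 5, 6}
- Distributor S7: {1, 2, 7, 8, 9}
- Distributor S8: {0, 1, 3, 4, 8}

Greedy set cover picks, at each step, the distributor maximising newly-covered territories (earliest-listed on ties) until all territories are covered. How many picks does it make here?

Greedy: pick S5 (covers 6 new) → pick S1 (covers 2 new) → pick S2 (covers 2 new). Total picks: 3.
(The true minimum cover uses only 2 distributors, so greedy is not optimal here.)

3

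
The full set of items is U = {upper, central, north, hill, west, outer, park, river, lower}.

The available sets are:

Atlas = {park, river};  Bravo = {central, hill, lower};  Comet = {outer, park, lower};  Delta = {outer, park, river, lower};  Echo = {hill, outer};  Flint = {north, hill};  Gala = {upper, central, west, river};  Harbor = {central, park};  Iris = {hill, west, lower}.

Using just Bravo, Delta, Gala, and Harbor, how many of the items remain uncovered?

Union of Bravo, Delta, Gala, Harbor = {upper, central, hill, west, outer, park, river, lower}.
Not covered: north — 1 item.

1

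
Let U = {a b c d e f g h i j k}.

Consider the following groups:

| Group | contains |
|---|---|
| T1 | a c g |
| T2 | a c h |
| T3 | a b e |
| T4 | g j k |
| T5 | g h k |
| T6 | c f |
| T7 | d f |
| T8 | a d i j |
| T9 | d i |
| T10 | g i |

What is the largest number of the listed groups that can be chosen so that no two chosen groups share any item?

T3, T4, T6, T9 are pairwise disjoint (T3={a,b,e}; T4={g,j,k}; T6={c,f}; T9={d,i}).
Every remaining group overlaps one of these, and no 5 of the listed groups are pairwise disjoint, so 4 is the maximum.

4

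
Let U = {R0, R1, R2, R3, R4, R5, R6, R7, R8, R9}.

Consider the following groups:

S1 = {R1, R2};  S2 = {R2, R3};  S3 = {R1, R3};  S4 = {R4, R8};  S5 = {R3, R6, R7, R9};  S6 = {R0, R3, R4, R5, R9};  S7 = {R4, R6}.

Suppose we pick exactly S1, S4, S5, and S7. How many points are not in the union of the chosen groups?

2

Union of S1, S4, S5, S7 = {R1, R2, R3, R4, R6, R7, R8, R9}.
Not covered: R0, R5 — 2 points.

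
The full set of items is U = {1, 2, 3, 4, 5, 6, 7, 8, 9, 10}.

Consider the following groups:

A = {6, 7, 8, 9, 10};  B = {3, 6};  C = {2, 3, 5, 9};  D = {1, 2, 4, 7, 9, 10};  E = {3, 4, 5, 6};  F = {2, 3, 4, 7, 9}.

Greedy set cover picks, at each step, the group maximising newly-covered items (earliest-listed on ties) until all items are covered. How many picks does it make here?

3

Greedy: pick D (covers 6 new) → pick E (covers 3 new) → pick A (covers 1 new). Total picks: 3.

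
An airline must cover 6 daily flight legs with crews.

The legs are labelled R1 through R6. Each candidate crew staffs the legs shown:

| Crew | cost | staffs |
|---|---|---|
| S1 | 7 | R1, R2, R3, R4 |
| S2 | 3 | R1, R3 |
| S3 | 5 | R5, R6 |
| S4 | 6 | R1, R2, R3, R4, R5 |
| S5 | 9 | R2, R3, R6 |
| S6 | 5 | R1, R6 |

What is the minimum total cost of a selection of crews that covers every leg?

11

S3, S4 together cover every leg (S3 ∪ S4 = {R1, R2, R3, R4, R5, R6}); total cost 5 + 6 = 11.
No covering selection has total cost below 11.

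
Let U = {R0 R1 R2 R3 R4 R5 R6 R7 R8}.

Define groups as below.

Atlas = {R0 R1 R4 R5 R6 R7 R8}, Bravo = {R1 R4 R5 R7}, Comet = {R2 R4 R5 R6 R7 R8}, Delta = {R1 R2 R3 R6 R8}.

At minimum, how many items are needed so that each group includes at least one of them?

2

Take H = {R5, R8}. Each listed group contains at least one of these, so H is a hitting set of size 2.
No single item lies in every group, so at least 2 are needed and 2 is optimal.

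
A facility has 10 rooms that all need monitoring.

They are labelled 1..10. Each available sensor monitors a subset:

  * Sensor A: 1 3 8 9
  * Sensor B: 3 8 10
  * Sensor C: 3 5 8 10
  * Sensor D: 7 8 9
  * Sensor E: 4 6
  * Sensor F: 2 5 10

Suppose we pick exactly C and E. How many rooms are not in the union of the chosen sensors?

Union of C, E = {3, 4, 5, 6, 8, 10}.
Not covered: 1, 2, 7, 9 — 4 rooms.

4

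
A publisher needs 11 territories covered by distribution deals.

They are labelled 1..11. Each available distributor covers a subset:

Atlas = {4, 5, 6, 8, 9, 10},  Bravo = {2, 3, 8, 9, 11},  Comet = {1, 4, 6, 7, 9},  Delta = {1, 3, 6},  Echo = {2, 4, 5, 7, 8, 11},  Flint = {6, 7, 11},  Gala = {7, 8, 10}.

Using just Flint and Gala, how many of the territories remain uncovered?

Union of Flint, Gala = {6, 7, 8, 10, 11}.
Not covered: 1, 2, 3, 4, 5, 9 — 6 territories.

6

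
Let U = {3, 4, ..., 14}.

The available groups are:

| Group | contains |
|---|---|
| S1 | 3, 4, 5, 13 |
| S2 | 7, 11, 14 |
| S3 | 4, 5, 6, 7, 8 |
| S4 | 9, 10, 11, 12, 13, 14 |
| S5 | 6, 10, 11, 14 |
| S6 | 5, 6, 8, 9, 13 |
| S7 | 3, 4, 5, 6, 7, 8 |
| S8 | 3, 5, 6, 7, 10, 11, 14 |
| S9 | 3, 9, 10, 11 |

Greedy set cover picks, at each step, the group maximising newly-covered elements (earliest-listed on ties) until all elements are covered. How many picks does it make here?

3

Greedy: pick S8 (covers 7 new) → pick S4 (covers 3 new) → pick S3 (covers 2 new). Total picks: 3.
(The true minimum cover uses only 2 groups, so greedy is not optimal here.)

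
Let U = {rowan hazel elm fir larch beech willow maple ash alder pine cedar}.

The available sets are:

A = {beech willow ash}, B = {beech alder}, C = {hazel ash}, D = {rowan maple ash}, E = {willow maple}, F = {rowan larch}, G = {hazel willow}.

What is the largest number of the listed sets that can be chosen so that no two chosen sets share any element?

B, C, E, F are pairwise disjoint (B={beech,alder}; C={hazel,ash}; E={willow,maple}; F={rowan,larch}).
Every remaining set overlaps one of these, and no 5 of the listed sets are pairwise disjoint, so 4 is the maximum.

4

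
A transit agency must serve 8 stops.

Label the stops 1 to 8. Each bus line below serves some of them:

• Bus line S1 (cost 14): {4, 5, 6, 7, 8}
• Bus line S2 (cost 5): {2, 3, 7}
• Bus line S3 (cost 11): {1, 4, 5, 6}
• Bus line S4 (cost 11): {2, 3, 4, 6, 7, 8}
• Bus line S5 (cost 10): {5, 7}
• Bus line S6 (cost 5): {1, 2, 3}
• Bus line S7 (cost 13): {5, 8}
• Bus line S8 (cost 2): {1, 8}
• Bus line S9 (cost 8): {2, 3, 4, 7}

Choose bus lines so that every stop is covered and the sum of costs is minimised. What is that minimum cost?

S2, S3, S8 together cover every stop (S2 ∪ S3 ∪ S8 = {1, 2, 3, 4, 5, 6, 7, 8}); total cost 5 + 11 + 2 = 18.
No covering selection has total cost below 18.

18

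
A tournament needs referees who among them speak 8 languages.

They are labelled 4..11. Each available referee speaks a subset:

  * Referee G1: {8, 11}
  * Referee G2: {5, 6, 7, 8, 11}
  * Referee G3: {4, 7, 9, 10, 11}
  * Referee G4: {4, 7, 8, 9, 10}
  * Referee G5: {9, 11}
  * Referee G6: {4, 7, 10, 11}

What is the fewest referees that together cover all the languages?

Take {G2, G3}. Their union is {4, 5, 6, 7, 8, 9, 10, 11}, which is all 8 languages.
No single referee has all 8 languages (the largest, G2, has 5), so 2 is optimal.

2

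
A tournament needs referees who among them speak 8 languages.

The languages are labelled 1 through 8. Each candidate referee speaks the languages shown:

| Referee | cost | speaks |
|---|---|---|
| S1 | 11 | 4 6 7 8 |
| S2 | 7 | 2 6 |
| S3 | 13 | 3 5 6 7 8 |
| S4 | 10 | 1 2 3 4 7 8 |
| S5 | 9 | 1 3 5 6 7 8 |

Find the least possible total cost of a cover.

19

S4, S5 together cover every language (S4 ∪ S5 = {1, 2, 3, 4, 5, 6, 7, 8}); total cost 10 + 9 = 19.
No covering selection has total cost below 19.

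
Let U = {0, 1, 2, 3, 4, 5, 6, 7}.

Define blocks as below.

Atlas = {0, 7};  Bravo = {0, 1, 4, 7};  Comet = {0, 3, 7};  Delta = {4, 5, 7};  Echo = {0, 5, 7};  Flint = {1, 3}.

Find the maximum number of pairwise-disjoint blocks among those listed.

Delta, Flint are pairwise disjoint (Delta={4,5,7}; Flint={1,3}).
Every remaining block overlaps one of these, and no 3 of the listed blocks are pairwise disjoint, so 2 is the maximum.

2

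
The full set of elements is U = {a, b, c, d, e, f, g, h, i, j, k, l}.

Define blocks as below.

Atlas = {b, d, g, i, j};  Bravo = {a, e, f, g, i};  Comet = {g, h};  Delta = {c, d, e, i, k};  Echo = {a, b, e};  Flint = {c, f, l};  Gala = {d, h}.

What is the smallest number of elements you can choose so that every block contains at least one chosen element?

4

Take T = {a, h, i, l}. Each listed block contains at least one of these, so T is a hitting set of size 4.
No choice of 3 elements meets every block, so 4 is the minimum.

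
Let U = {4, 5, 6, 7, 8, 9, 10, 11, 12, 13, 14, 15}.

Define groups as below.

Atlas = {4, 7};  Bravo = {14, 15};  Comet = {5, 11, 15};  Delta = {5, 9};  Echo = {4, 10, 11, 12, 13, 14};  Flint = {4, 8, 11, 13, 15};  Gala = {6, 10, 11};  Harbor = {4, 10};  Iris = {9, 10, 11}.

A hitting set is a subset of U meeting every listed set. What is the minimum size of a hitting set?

H = {4, 5, 10, 14} meets every group (each contains at least one member of H), and |H| = 4.
The groups Atlas, Bravo, Delta, Gala are pairwise disjoint, so any hitting set needs a separate item for each — at least 4. Hence 4 is optimal.

4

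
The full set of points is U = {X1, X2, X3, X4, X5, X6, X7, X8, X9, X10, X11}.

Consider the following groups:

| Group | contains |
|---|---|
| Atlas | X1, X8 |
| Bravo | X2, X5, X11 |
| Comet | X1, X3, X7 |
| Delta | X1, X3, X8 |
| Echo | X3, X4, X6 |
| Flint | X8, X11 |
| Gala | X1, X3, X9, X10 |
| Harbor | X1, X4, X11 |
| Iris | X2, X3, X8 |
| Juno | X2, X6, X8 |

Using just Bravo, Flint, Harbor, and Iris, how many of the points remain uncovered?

4

Union of Bravo, Flint, Harbor, Iris = {X1, X2, X3, X4, X5, X8, X11}.
Not covered: X6, X7, X9, X10 — 4 points.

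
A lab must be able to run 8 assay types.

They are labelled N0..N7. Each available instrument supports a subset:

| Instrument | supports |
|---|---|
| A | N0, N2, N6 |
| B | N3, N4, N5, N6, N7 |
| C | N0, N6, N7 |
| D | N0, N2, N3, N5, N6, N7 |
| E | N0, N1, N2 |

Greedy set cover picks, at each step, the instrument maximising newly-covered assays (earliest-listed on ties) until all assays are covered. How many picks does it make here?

Greedy: pick D (covers 6 new) → pick B (covers 1 new) → pick E (covers 1 new). Total picks: 3.
(The true minimum cover uses only 2 instruments, so greedy is not optimal here.)

3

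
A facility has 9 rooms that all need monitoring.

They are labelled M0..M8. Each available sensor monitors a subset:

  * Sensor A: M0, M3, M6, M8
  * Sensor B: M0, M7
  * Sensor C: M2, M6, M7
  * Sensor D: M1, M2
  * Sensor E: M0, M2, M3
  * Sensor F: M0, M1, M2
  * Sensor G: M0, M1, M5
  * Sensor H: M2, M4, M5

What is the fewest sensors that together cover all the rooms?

4

A and B and F and H together: A ∪ B ∪ F ∪ H = {M0, M1, M2, M3, M4, M5, M6, M7, M8} — every room is covered.
No 3 of the 8 sensors cover everything (all 56 combinations miss at least one room), so 4 is optimal.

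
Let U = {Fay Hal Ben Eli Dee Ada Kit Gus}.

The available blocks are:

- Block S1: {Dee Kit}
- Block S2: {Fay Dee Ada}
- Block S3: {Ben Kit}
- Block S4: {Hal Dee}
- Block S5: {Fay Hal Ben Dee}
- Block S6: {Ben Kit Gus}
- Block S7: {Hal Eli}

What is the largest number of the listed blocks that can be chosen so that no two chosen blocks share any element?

S2, S6, S7 are pairwise disjoint (S2={Fay,Dee,Ada}; S6={Ben,Kit,Gus}; S7={Hal,Eli}).
Every remaining block overlaps one of these, and no 4 of the listed blocks are pairwise disjoint, so 3 is the maximum.

3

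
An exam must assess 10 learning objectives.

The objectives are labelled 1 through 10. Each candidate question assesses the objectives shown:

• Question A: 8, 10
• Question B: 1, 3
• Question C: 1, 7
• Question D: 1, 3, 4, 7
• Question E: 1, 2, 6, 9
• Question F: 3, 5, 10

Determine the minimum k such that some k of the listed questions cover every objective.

Take {A, D, E, F}. Their union is {1, 2, 3, 4, 5, 6, 7, 8, 9, 10}, which is all 10 objectives.
No 3 of the 6 questions cover everything (all 20 combinations miss at least one objective), so 4 is optimal.

4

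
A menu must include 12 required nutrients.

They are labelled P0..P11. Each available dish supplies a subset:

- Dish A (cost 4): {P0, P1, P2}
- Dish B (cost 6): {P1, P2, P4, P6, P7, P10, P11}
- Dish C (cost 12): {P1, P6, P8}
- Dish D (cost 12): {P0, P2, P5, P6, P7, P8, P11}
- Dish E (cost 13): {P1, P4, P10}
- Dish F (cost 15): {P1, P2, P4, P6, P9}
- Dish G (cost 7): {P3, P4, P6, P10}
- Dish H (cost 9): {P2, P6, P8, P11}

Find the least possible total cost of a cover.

D, F, G together cover every nutrient (D ∪ F ∪ G = {P0, P1, P2, P3, P4, P5, P6, P7, P8, P9, P10, P11}); total cost 12 + 15 + 7 = 34.
The greedy pick B, A, D, G, F costs 44; no covering selection beats 34.

34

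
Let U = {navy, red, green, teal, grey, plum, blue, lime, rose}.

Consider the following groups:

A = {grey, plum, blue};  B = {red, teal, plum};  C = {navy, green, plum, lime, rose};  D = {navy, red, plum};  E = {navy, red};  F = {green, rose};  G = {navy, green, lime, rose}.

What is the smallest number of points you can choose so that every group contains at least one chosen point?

The 3 points {red, green, grey} hit every group.
The groups A, E, F are pairwise disjoint, so any hitting set needs a separate point for each — at least 3. Hence 3 is optimal.

3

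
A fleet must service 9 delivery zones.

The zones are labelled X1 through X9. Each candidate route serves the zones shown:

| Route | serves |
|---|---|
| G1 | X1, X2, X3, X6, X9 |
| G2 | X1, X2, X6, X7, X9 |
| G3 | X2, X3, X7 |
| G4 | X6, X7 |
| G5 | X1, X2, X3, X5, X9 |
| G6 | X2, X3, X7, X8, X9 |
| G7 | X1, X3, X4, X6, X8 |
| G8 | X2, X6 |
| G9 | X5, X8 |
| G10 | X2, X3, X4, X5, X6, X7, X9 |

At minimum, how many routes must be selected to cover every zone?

2

Take {G7, G10}. Their union is {X1, X2, X3, X4, X5, X6, X7, X8, X9}, which is all 9 zones.
No single route has all 9 zones (the largest, G10, has 7), so 2 is optimal.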